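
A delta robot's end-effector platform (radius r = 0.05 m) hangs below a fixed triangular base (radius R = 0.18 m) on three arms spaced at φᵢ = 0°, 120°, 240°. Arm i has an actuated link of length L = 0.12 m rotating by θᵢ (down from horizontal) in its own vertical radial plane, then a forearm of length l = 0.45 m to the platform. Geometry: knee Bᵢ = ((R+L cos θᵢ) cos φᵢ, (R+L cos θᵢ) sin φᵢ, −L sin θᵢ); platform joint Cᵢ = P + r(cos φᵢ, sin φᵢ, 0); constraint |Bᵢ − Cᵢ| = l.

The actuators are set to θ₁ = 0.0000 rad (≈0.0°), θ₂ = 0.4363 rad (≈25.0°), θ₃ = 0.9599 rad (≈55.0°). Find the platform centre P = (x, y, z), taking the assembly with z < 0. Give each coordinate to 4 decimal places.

φ1=0.0°: virtual centre (0.2500, 0.0000, 0.0000), radius l
S2 = (0.2388·cos120.0°, 0.2388·sin120.0°, -0.0507) = (-0.1194, 0.2068, -0.0507)
S3 = (0.1988·cos240.0°, 0.1988·sin240.0°, -0.0983) = (-0.0994, -0.1722, -0.0983)
subtract pairs → two planes through P
plane₁₂: -0.7388x+0.4135y+-0.1014z = -0.0029
det = 0.5434;  x = 0.0120+-0.2139z,  y = 0.0143+-0.1368z
quadratic in z: (1.0645)z²+(0.0979)z+(-0.1456)=0, √Δ=0.7935 → z ∈ {-0.4187, 0.3268}; z = -0.4187 (taking z<0)
x = 0.1015, y = 0.0716

(0.1015, 0.0716, -0.4187)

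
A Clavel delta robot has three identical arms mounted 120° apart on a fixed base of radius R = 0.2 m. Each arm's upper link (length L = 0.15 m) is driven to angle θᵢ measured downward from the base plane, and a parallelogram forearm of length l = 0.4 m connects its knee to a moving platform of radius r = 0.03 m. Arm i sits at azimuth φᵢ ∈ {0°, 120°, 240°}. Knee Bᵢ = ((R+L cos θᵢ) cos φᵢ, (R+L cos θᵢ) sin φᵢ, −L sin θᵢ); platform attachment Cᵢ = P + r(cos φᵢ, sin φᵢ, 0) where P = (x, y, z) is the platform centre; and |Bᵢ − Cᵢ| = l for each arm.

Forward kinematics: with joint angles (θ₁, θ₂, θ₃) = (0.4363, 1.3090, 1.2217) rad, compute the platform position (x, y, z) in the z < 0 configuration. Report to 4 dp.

arm 1 at φ=0.0°: e+L cos θ1 = 0.3059;  S1 = (0.3059, 0.0000, -0.0634)
S2 = (0.2088·cos120.0°, 0.2088·sin120.0°, -0.1449) = (-0.1044, 0.1808, -0.1449)
arm 3 at φ=240.0°: e+L cos θ3 = 0.2213;  S3 = (-0.1107, -0.1917, -0.1410)
eliminate P² terms by subtracting sphere 1 from 2 and 3
plane₁₂: -0.8207x+0.3617y+-0.1630z = -0.0330
Cramer: x(z) = 0.0374-0.1925z;  y(z) = -0.0063+0.0138z
quadratic in z: (1.0373)z²+(0.2300)z+(-0.0838)=0, √Δ=0.6331 → z ∈ {-0.4160, 0.1943}; z = -0.4160 (taking z<0)
x = 0.1175, y = -0.0121

(0.1175, -0.0121, -0.4160)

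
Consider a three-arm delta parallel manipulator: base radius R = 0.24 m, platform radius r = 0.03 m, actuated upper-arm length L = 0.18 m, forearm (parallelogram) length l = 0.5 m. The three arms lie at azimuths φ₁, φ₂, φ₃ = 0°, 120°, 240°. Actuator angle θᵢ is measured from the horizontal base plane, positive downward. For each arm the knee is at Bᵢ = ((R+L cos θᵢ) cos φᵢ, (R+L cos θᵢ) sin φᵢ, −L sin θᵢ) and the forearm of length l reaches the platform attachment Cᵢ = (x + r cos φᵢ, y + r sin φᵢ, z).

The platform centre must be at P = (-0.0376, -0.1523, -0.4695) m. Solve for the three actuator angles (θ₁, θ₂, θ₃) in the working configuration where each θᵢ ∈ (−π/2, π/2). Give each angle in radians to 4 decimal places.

rotate P by −φ1: (-0.0376, -0.1523, -0.4695)
  A=0.2476, B=-0.4695, C=(l²−L²−A²−y'²−z²)/(2L)=-0.2426
  θ1 = atan2(B,A) + arccos(C/0.5308) = 0.9600
φ2=120.0° → target in arm frame (-0.1131, 0.1087)
  e−x'=0.3231;  (l²−L²−(e−x')²−y'²−z²)/2L = -0.3307
  θ2 = atan2(B,A) + arccos(C/0.5699) = 1.2217
rotate P by −φ3: (0.1507, 0.0436, -0.4695)
  e−x'=0.0593;  (l²−L²−(e−x')²−y'²−z²)/2L = -0.0229
  √(A²+B²)=0.4732;  θ3 = -1.4451+1.6192 ≈ 0.1741

θ₁ = 0.9600, θ₂ = 1.2217, θ₃ = 0.1741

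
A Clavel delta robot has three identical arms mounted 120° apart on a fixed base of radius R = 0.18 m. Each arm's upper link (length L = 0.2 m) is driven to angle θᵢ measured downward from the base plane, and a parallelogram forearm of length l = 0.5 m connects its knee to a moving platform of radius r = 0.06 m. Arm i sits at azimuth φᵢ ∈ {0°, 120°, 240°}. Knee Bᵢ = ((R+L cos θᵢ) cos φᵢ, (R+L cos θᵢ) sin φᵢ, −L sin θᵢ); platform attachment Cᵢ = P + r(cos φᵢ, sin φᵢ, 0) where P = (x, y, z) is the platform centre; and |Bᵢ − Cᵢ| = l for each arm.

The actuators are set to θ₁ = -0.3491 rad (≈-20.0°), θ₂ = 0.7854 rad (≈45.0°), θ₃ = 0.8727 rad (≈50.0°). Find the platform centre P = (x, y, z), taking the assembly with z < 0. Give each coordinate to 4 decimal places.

(0.2251, 0.0181, -0.4243)

φ1=0.0°: virtual centre (0.3079, 0.0000, 0.0684), radius l
arm 2 at φ=120.0°: e+L cos θ2 = 0.2614;  centre 2 = (-0.1307, 0.2264, -0.1414)
φ3=240.0°: virtual centre (-0.1243, -0.2153, -0.1532), radius l
|centre ₂|²−|centre ₁|² = -0.0112;  |centre ₃|²−|centre ₁|² = -0.0143
plane₁₂: -0.8773x+0.4528y+-0.4197z = -0.0112
Cramer: x(z) = 0.0146-0.4959z;  y(z) = 0.0037-0.0339z
sphere 1 gives Az²+Bz+C=0 with A=1.2470, B=0.1538, C=-0.1593;  B²−4AC=0.8182;  roots -0.4243, 0.3010;  negative root z = -0.4243
x = 0.2251, y = 0.0181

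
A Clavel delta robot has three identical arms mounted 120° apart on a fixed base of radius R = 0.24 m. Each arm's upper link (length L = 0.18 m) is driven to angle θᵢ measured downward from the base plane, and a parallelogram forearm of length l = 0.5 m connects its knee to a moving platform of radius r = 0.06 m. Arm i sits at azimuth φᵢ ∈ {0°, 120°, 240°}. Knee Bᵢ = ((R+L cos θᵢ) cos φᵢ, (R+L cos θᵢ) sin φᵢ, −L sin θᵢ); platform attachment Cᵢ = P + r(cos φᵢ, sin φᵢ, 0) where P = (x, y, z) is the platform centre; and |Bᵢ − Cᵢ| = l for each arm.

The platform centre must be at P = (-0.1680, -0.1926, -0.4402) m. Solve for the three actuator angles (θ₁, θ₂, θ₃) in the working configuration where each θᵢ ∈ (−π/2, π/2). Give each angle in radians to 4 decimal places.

θ₁ = 1.3967, θ₂ = 1.1349, θ₃ = -0.2618

arm 1 (φ=0.0°): x'=-0.1680, y'=-0.1926
  e−x'=0.3480;  (l²−L²−(e−x')²−y'²−z²)/2L = -0.3733
  θ1 = atan2(B,A) + arccos(C/0.5611) = 1.3967
arm 2 (φ=120.0°): x'=-0.0828, y'=0.2418
  e−x'=0.2628;  (l²−L²−(e−x')²−y'²−z²)/2L = -0.2881
  θ2 = atan2(B,A) + arccos(C/0.5127) = 1.1349
rotate P by −φ3: (0.2508, -0.0492, -0.4402)
  e−x'=-0.0708;  (l²−L²−(e−x')²−y'²−z²)/2L = 0.0455
  θ3 = atan2(B,A) + arccos(C/0.4459) = -0.2618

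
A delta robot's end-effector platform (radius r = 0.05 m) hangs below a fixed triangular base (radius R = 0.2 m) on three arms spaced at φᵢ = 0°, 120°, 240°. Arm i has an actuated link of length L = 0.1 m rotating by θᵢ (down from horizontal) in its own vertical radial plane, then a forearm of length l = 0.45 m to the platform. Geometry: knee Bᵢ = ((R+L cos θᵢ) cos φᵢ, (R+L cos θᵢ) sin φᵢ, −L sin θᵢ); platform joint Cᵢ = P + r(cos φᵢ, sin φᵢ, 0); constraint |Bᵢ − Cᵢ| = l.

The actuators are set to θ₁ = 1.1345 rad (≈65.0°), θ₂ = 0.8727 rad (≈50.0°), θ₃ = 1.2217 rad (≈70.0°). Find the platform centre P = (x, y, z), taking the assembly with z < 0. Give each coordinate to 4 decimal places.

(-0.0109, 0.0373, -0.4904)

centre 1 = (0.1923·cos0.0°, 0.1923·sin0.0°, -0.0906) = (0.1923, 0.0000, -0.0906)
φ2=120.0°: virtual centre (-0.1071, 0.1856, -0.0766), radius l
arm 3 at φ=240.0°: ρ3 = 0.1842;  centre 3 = (-0.0921, -0.1595, -0.0940)
eliminate P² terms by subtracting sphere 1 from 2 and 3
[-0.5988 0.3711 0.0281]·P = 0.0066;  [-0.5687 -0.3191 -0.0067]·P = -0.0024
Cramer: x(z) = -0.0030+0.0161z;  y(z) = 0.0129-0.0496z
quadratic in z: (1.0027)z²+(0.1737)z+(-0.1560)=0, √Δ=0.8098 → z ∈ {-0.4904, 0.3172}; z = -0.4904 (taking z<0)
x = -0.0109, y = 0.0373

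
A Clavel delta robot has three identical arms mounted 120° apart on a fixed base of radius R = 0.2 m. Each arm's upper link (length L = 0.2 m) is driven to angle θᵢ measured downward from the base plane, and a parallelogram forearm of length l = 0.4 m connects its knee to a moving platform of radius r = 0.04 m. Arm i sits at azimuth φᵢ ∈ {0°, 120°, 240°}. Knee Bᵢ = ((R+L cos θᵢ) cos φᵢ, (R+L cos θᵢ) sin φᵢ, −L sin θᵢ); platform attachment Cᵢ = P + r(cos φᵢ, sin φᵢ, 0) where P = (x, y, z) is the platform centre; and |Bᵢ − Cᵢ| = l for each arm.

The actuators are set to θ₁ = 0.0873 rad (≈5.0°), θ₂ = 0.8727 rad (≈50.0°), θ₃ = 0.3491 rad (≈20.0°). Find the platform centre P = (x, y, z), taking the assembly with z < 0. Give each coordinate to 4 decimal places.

(0.0668, -0.0643, -0.2826)

arm 1 at φ=0.0°: ρ1 = 0.3592;  O1 = (0.3592, 0.0000, -0.0174)
O2 = (0.2886·cos120.0°, 0.2886·sin120.0°, -0.1532) = (-0.1443, 0.2499, -0.1532)
arm 3 at φ=240.0°: ρ3 = 0.3479;  O3 = (-0.1740, -0.3013, -0.0684)
|O₂|²−|O₁|² = -0.0226;  |O₃|²−|O₁|² = -0.0036
plane₁₂: -1.0070x+0.4998y+-0.2716z = -0.0226
det = 1.1399;  x = 0.0135+-0.1883z,  y = -0.0180+0.1640z
quadratic in z: (1.0623)z²+(0.1591)z+(-0.0399)=0, √Δ=0.4413 → z ∈ {-0.2826, 0.1328}; z = -0.2826 (taking z<0)
x = 0.0668, y = -0.0643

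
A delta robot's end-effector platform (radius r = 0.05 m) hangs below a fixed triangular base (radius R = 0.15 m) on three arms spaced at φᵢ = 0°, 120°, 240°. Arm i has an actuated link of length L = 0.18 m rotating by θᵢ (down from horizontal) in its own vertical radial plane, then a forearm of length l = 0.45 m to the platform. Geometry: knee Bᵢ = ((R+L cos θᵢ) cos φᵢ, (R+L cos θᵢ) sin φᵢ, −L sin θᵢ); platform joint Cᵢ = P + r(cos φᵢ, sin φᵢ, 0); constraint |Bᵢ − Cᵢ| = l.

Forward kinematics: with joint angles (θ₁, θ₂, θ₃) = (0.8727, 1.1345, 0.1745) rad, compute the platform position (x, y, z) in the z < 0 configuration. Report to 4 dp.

(-0.0373, -0.1772, -0.4652)

arm 1 at φ=0.0°: e+L cos θ1 = 0.2157;  S1 = (0.2157, 0.0000, -0.1379)
S2 = (0.1761·cos120.0°, 0.1761·sin120.0°, -0.1631) = (-0.0880, 0.1525, -0.1631)
S3 = (0.2773·cos240.0°, 0.2773·sin240.0°, -0.0313) = (-0.1386, -0.2401, -0.0313)
eliminate P² terms by subtracting sphere 1 from 2 and 3
plane₁₂: -0.6075x+0.3050y+-0.0505z = -0.0079
det = 0.5078;  x = 0.0001+0.0803z,  y = -0.0258+0.3256z
sphere 1 gives Az²+Bz+C=0 with A=1.1125, B=0.2244, C=-0.1363;  B²−4AC=0.6570;  roots -0.4652, 0.2635;  negative root z = -0.4652
x = -0.0373, y = -0.1772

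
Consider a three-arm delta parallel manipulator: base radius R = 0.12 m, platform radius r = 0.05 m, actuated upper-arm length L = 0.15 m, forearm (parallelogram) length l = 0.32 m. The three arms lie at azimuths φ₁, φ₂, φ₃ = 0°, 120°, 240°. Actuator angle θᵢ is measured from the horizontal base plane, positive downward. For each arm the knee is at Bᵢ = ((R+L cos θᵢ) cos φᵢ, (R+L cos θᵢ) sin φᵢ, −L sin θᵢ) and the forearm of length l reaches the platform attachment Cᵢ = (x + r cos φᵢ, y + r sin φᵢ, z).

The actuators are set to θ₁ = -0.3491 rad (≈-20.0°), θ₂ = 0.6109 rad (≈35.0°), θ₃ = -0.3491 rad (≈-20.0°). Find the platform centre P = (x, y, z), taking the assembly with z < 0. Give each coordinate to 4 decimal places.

arm 1 at φ=0.0°: ρ1 = 0.2110;  S1 = (0.2110, 0.0000, 0.0513)
S2 = (0.1929·cos120.0°, 0.1929·sin120.0°, -0.0860) = (-0.0964, 0.1670, -0.0860)
S3 = (0.2110·cos240.0°, 0.2110·sin240.0°, 0.0513) = (-0.1055, -0.1827, 0.0513)
|S₂|²−|S₁|² = -0.0025;  |S₃|²−|S₁|² = 0.0000
linear system: -0.6148x+0.3341y = -0.0025−-0.2747z; -0.6329x+-0.3654y = 0.0000−0.0000z
Cramer: x(z) = 0.0021-0.2302z;  y(z) = -0.0037+0.3987z
into |P−S₁|² = l²: 1.2119z² + -0.0094z + -0.0561 = 0;  Δ = 0.2723;  z = -0.2114 or 0.2191 → z<0 root = -0.2114
x = 0.0508, y = -0.0880

(0.0508, -0.0880, -0.2114)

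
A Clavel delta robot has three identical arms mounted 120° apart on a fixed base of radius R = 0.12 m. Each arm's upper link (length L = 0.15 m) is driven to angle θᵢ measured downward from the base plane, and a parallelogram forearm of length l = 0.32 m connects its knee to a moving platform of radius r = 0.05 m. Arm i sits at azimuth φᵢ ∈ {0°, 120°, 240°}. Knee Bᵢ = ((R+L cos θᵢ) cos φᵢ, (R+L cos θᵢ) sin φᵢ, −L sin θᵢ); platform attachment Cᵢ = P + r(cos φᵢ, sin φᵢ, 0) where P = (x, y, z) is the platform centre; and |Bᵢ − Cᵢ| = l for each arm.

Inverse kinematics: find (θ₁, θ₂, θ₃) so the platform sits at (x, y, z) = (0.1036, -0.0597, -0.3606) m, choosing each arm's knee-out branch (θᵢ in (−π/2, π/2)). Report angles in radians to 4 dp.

θ₁ = 0.4360, θ₂ = 1.2213, θ₃ = 0.8725

rotate P by −φ1: (0.1036, -0.0597, -0.3606)
  e−x'=-0.0336;  (l²−L²−(e−x')²−y'²−z²)/2L = -0.1828
  γ=atan2(-0.3606,-0.0336)=-1.6637;  ψ=arccos(-0.5046)=2.0997;  θ1=γ+ψ≈0.4360
φ2=120.0° → target in arm frame (-0.1035, -0.0599)
  e−x'=0.1735;  (l²−L²−(e−x')²−y'²−z²)/2L = -0.2794
  √(A²+B²)=0.4002;  θ2 = -1.1223+2.3437 ≈ 1.2213
rotate P by −φ3: (-0.0001, 0.1196, -0.3606)
  A=0.0701, B=-0.3606, C=(l²−L²−A²−y'²−z²)/(2L)=-0.2311
  θ3 = atan2(B,A) + arccos(C/0.3674) = 0.8725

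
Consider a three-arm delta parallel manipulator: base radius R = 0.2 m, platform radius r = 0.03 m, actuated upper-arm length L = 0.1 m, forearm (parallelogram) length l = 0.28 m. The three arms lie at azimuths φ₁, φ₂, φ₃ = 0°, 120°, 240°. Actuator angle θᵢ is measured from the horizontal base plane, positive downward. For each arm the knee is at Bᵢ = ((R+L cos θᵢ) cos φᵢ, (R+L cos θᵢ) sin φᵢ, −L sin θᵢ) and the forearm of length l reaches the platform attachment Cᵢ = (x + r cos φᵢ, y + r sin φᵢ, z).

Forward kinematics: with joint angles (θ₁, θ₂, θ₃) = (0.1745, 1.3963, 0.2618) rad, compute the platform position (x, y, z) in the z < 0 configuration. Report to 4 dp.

(0.0448, -0.0702, -0.1704)

arm 1 at φ=0.0°: (R−r)+L cos θ1 = 0.2685;  centre 1 = (0.2685, 0.0000, -0.0174)
arm 2 at φ=120.0°: (R−r)+L cos θ2 = 0.1874;  centre 2 = (-0.0937, 0.1623, -0.0985)
arm 3 at φ=240.0°: (R−r)+L cos θ3 = 0.2666;  centre 3 = (-0.1333, -0.2309, -0.0259)
subtract pairs → two planes through P
[-0.7243 0.3245 -0.1622]·P = -0.0276;  [-0.8036 -0.4618 -0.0170]·P = -0.0006
Cramer: x(z) = 0.0217-0.1351z;  y(z) = -0.0365+0.1983z
quadratic in z: (1.0576)z²+(0.0870)z+(-0.0159)=0, √Δ=0.2735 → z ∈ {-0.1704, 0.0882}; z = -0.1704 (taking z<0)
x = 0.0448, y = -0.0702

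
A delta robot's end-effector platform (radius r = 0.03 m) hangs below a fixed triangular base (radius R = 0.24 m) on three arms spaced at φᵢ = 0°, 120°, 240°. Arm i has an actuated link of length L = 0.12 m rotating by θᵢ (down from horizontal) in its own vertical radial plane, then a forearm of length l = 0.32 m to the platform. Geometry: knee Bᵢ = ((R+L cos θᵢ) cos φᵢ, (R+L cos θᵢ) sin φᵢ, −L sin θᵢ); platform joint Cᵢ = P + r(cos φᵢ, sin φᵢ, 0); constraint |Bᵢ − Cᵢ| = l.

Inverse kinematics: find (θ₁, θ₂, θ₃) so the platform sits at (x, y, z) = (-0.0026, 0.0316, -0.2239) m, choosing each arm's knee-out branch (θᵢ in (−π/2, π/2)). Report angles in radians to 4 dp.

θ₁ = 0.8721, θ₂ = 0.6112, θ₃ = 1.0469

rotate P by −φ1: (-0.0026, 0.0316, -0.2239)
  e−x'=0.2126;  (l²−L²−(e−x')²−y'²−z²)/2L = -0.0347
  √(A²+B²)=0.3088;  θ1 = -0.8113+1.6834 ≈ 0.8721
rotate P by −φ2: (0.0287, -0.0135, -0.2239)
  e−x'=0.1813;  (l²−L²−(e−x')²−y'²−z²)/2L = 0.0200
  γ=atan2(-0.2239,0.1813)=-0.8901;  ψ=arccos(0.0695)=1.5013;  θ2=γ+ψ≈0.6112
φ3=240.0° → target in arm frame (-0.0261, -0.0181)
  A cos θ + B sin θ = C:  0.2361·cos θ + -0.2239·sin θ = -0.0758
  θ3 = atan2(B,A) + arccos(C/0.3254) = 1.0469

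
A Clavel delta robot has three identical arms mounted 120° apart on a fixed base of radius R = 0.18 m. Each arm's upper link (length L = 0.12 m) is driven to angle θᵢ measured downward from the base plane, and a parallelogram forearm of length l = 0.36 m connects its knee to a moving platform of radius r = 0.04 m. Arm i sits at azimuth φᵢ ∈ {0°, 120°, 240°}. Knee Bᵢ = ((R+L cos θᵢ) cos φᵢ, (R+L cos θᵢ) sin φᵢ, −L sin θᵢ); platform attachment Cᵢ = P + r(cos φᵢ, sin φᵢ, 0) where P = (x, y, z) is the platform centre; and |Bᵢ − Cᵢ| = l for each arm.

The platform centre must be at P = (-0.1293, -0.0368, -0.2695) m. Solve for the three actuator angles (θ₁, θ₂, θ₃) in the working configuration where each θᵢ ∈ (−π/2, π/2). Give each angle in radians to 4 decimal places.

φ1=0.0° → target in arm frame (-0.1293, -0.0368)
  e−x'=0.2693;  (l²−L²−(e−x')²−y'²−z²)/2L = -0.1304
  γ=atan2(-0.2695,0.2693)=-0.7858;  ψ=arccos(-0.3424)=1.9203;  θ1=γ+ψ≈1.1345
rotate P by −φ2: (0.0328, 0.1304, -0.2695)
  A cos θ + B sin θ = C:  0.1072·cos θ + -0.2695·sin θ = 0.0586
  γ=atan2(-0.2695,0.1072)=-1.1921;  ψ=arccos(0.2022)=1.3672;  θ2=γ+ψ≈0.1750
arm 3 (φ=240.0°): x'=0.0965, y'=-0.0936
  e−x'=0.0435;  (l²−L²−(e−x')²−y'²−z²)/2L = 0.1330
  θ3 = atan2(B,A) + arccos(C/0.2730) = -0.3490

θ₁ = 1.1345, θ₂ = 0.1750, θ₃ = -0.3490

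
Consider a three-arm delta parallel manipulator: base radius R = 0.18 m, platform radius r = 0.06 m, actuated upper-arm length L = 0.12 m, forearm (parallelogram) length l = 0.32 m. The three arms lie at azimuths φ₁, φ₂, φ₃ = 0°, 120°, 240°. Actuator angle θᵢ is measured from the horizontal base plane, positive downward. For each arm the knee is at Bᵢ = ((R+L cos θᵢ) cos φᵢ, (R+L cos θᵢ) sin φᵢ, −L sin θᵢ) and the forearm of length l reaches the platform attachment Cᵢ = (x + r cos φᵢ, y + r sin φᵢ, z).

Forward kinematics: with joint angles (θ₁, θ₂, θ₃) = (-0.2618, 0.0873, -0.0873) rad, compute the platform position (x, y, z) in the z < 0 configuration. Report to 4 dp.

(0.0164, -0.0102, -0.2015)

arm 1 at φ=0.0°: ρ1 = 0.2359;  S1 = (0.2359, 0.0000, 0.0311)
φ2=120.0°: virtual centre (-0.1198, 0.2075, -0.0105), radius l
φ3=240.0°: virtual centre (-0.1198, -0.2075, 0.0105), radius l
subtract pairs → two planes through P
[-0.7114 0.4149 -0.0830]·P = 0.0009;  [-0.7114 -0.4149 -0.0412]·P = 0.0009
Cramer: x(z) = -0.0012-0.0873z;  y(z) = 0.0000+0.0504z
into |P−S₁|² = l²: 1.0102z² + -0.0207z + -0.0452 = 0;  Δ = 0.1831;  z = -0.2015 or 0.2220 → z<0 root = -0.2015
x = 0.0164, y = -0.0102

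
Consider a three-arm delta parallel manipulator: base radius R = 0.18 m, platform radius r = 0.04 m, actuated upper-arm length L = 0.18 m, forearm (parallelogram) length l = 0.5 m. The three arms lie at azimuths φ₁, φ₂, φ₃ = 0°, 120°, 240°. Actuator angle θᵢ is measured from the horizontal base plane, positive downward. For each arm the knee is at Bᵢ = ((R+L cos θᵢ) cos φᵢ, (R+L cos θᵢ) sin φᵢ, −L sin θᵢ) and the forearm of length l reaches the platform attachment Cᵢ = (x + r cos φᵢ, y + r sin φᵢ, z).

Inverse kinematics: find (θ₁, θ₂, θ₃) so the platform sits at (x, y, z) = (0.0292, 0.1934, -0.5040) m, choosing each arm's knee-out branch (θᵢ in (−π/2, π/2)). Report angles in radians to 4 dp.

θ₁ = 0.6983, θ₂ = 0.2619, θ₃ = 1.3091

φ1=0.0° → target in arm frame (0.0292, 0.1934)
  A cos θ + B sin θ = C:  0.1108·cos θ + -0.5040·sin θ = -0.2392
  θ1 = atan2(B,A) + arccos(C/0.5160) = 0.6983
φ2=120.0° → target in arm frame (0.1529, -0.1220)
  A cos θ + B sin θ = C:  -0.0129·cos θ + -0.5040·sin θ = -0.1430
  √(A²+B²)=0.5042;  θ2 = -1.5964+1.8583 ≈ 0.2619
arm 3 (φ=240.0°): x'=-0.1821, y'=-0.0714
  e−x'=0.3221;  (l²−L²−(e−x')²−y'²−z²)/2L = -0.4035
  θ3 = atan2(B,A) + arccos(C/0.5981) = 1.3091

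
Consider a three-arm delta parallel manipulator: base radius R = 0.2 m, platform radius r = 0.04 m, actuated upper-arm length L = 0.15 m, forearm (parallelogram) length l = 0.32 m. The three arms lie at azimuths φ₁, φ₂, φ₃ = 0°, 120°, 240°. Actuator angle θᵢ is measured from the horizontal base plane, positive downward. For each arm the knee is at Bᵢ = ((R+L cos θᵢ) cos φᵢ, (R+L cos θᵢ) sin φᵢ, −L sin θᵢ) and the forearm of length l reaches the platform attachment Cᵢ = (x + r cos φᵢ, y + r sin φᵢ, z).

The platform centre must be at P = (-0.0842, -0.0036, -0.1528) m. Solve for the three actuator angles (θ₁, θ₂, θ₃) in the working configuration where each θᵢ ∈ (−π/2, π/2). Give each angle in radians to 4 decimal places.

rotate P by −φ1: (-0.0842, -0.0036, -0.1528)
  e−x'=0.2442;  (l²−L²−(e−x')²−y'²−z²)/2L = -0.0103
  θ1 = atan2(B,A) + arccos(C/0.2881) = 1.0475
arm 2 (φ=120.0°): x'=0.0390, y'=0.0747
  A cos θ + B sin θ = C:  0.1210·cos θ + -0.1528·sin θ = 0.1211
  √(A²+B²)=0.1949;  θ2 = -0.9010+0.9005 ≈ -0.0004
arm 3 (φ=240.0°): x'=0.0452, y'=-0.0711
  e−x'=0.1148;  (l²−L²−(e−x')²−y'²−z²)/2L = 0.1277
  γ=atan2(-0.1528,0.1148)=-0.9265;  ψ=arccos(0.6684)=0.8388;  θ3=γ+ψ≈-0.0877

θ₁ = 1.0475, θ₂ = -0.0004, θ₃ = -0.0877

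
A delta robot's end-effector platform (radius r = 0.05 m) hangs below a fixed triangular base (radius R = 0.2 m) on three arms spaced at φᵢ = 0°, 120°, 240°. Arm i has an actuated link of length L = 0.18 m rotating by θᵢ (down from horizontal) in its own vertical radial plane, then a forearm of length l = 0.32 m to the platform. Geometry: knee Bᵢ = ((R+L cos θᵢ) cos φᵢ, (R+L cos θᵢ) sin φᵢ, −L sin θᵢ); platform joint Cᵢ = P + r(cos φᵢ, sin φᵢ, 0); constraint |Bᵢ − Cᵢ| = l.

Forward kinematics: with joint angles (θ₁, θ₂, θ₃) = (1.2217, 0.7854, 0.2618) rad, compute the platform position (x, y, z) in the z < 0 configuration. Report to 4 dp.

(-0.0924, -0.0490, -0.2563)

arm 1 at φ=0.0°: ρ1 = 0.2116;  S1 = (0.2116, 0.0000, -0.1691)
arm 2 at φ=120.0°: ρ2 = 0.2773;  S2 = (-0.1386, 0.2401, -0.1273)
S3 = (0.3239·cos240.0°, 0.3239·sin240.0°, -0.0466) = (-0.1619, -0.2805, -0.0466)
subtract pairs → two planes through P
linear system: -0.7004x+0.4803y = 0.0197−0.0837z; -0.7470x+-0.5610y = 0.0337−0.2451z
Cramer: x(z) = -0.0362+0.2191z;  y(z) = -0.0118+0.1452z
sphere 1 gives Az²+Bz+C=0 with A=1.0691, B=0.2263, C=-0.0122;  B²−4AC=0.1036;  roots -0.2563, 0.0447;  negative root z = -0.2563
x = -0.0924, y = -0.0490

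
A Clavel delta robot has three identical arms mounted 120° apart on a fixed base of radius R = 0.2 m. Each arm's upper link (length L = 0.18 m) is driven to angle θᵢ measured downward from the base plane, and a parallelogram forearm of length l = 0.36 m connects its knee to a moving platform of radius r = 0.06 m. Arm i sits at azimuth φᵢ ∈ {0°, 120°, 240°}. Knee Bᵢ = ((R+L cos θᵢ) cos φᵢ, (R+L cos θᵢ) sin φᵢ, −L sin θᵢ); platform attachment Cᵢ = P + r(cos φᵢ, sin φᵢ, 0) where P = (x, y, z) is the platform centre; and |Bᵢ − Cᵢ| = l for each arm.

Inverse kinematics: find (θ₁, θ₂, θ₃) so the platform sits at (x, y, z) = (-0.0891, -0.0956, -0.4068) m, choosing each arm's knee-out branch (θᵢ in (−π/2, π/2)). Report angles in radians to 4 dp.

rotate P by −φ1: (-0.0891, -0.0956, -0.4068)
  A=0.2291, B=-0.4068, C=(l²−L²−A²−y'²−z²)/(2L)=-0.3609
  √(A²+B²)=0.4669;  θ1 = -1.0579+2.4543 ≈ 1.3964
arm 2 (φ=120.0°): x'=-0.0382, y'=0.1250
  A=0.1782, B=-0.4068, C=(l²−L²−A²−y'²−z²)/(2L)=-0.3213
  √(A²+B²)=0.4441;  θ2 = -1.1578+2.3796 ≈ 1.2218
rotate P by −φ3: (0.1273, -0.0294, -0.4068)
  A=0.0127, B=-0.4068, C=(l²−L²−A²−y'²−z²)/(2L)=-0.1925
  γ=atan2(-0.4068,0.0127)=-1.5397;  ψ=arccos(-0.4730)=2.0635;  θ3=γ+ψ≈0.5238

θ₁ = 1.3964, θ₂ = 1.2218, θ₃ = 0.5238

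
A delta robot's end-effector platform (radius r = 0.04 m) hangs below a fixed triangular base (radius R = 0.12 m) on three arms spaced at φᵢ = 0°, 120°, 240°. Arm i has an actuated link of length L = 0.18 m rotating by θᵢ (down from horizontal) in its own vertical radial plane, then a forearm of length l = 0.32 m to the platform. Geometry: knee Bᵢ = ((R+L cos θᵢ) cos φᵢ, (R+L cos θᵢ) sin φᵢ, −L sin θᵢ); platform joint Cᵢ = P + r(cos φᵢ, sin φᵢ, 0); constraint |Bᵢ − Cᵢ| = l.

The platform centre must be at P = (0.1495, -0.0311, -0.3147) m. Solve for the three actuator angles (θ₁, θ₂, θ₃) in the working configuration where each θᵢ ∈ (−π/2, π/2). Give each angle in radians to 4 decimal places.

θ₁ = 0.0876, θ₂ = 1.1343, θ₃ = 0.9599

rotate P by −φ1: (0.1495, -0.0311, -0.3147)
  A=-0.0695, B=-0.3147, C=(l²−L²−A²−y'²−z²)/(2L)=-0.0968
  γ=atan2(-0.3147,-0.0695)=-1.7882;  ψ=arccos(-0.3002)=1.8757;  θ1=γ+ψ≈0.0876
rotate P by −φ2: (-0.1017, -0.1139, -0.3147)
  A cos θ + B sin θ = C:  0.1817·cos θ + -0.3147·sin θ = -0.2084
  θ2 = atan2(B,A) + arccos(C/0.3634) = 1.1343
rotate P by −φ3: (-0.0478, 0.1450, -0.3147)
  A cos θ + B sin θ = C:  0.1278·cos θ + -0.3147·sin θ = -0.1845
  θ3 = atan2(B,A) + arccos(C/0.3397) = 0.9599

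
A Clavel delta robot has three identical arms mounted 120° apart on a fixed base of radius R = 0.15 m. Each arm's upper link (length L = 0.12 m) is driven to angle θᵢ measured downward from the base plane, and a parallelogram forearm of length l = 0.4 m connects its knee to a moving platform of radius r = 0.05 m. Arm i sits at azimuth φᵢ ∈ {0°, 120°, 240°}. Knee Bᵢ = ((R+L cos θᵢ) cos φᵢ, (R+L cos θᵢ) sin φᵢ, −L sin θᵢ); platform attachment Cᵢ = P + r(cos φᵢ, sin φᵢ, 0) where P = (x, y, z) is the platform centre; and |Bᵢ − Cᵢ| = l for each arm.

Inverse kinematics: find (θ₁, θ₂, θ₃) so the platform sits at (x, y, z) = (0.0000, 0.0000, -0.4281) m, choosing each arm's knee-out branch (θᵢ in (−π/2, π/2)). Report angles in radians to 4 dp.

θ₁ = 0.6983, θ₂ = 0.6983, θ₃ = 0.6983

φ1=0.0° → target in arm frame (0.0000, 0.0000)
  e−x'=0.1000;  (l²−L²−(e−x')²−y'²−z²)/2L = -0.1986
  γ=atan2(-0.4281,0.1000)=-1.3413;  ψ=arccos(-0.4518)=2.0396;  θ1=γ+ψ≈0.6983
arm 2 (φ=120.0°): x'=0.0000, y'=0.0000
  A=0.1000, B=-0.4281, C=(l²−L²−A²−y'²−z²)/(2L)=-0.1986
  γ=atan2(-0.4281,0.1000)=-1.3413;  ψ=arccos(-0.4518)=2.0396;  θ2=γ+ψ≈0.6983
rotate P by −φ3: (0.0000, 0.0000, -0.4281)
  A cos θ + B sin θ = C:  0.1000·cos θ + -0.4281·sin θ = -0.1986
  θ3 = atan2(B,A) + arccos(C/0.4396) = 0.6983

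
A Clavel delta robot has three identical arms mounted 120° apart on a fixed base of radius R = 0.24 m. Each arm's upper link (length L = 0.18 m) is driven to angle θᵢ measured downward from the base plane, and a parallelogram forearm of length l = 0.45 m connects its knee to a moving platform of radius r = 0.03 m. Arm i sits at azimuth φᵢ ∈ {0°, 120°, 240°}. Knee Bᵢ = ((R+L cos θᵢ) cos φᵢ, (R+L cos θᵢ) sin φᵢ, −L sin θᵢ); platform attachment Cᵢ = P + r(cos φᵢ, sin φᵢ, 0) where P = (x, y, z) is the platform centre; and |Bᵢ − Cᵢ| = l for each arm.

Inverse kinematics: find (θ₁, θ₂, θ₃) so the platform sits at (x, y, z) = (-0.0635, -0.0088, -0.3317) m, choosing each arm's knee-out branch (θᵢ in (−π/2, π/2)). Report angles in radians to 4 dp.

θ₁ = 0.7853, θ₂ = 0.3493, θ₃ = 0.2620

rotate P by −φ1: (-0.0635, -0.0088, -0.3317)
  A=0.2735, B=-0.3317, C=(l²−L²−A²−y'²−z²)/(2L)=-0.0411
  √(A²+B²)=0.4299;  θ1 = -0.8813+1.6666 ≈ 0.7853
arm 2 (φ=120.0°): x'=0.0241, y'=0.0594
  A=0.1859, B=-0.3317, C=(l²−L²−A²−y'²−z²)/(2L)=0.0611
  θ2 = atan2(B,A) + arccos(C/0.3802) = 0.3493
rotate P by −φ3: (0.0394, -0.0506, -0.3317)
  e−x'=0.1706;  (l²−L²−(e−x')²−y'²−z²)/2L = 0.0789
  θ3 = atan2(B,A) + arccos(C/0.3730) = 0.2620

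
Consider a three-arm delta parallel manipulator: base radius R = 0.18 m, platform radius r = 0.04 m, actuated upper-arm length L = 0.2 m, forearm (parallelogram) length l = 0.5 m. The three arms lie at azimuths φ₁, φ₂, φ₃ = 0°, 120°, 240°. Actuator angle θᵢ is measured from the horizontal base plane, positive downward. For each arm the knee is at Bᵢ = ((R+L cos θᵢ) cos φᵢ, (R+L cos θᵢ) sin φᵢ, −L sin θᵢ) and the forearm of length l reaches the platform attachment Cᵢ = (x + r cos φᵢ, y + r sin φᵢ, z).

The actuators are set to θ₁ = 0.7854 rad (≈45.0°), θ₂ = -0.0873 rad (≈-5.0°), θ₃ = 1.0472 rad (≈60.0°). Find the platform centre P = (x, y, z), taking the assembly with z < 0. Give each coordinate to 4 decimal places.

(-0.0512, 0.1969, -0.4586)

φ1=0.0°: virtual centre (0.2814, 0.0000, -0.1414), radius l
centre 2 = (0.3392·cos120.0°, 0.3392·sin120.0°, 0.0174) = (-0.1696, 0.2938, 0.0174)
centre 3 = (0.2400·cos240.0°, 0.2400·sin240.0°, -0.1732) = (-0.1200, -0.2078, -0.1732)
|centre ₂|²−|centre ₁|² = 0.0162;  |centre ₃|²−|centre ₁|² = -0.0116
[-0.9021 0.5876 0.3177]·P = 0.0162;  [-0.8028 -0.4157 -0.0636]·P = -0.0116
det = 0.8467;  x = 0.0001+0.1119z,  y = 0.0277+-0.3690z
sphere 1 gives Az²+Bz+C=0 with A=1.1487, B=0.1995, C=-0.1501;  B²−4AC=0.7294;  roots -0.4586, 0.2849;  negative root z = -0.4586
x = -0.0512, y = 0.1969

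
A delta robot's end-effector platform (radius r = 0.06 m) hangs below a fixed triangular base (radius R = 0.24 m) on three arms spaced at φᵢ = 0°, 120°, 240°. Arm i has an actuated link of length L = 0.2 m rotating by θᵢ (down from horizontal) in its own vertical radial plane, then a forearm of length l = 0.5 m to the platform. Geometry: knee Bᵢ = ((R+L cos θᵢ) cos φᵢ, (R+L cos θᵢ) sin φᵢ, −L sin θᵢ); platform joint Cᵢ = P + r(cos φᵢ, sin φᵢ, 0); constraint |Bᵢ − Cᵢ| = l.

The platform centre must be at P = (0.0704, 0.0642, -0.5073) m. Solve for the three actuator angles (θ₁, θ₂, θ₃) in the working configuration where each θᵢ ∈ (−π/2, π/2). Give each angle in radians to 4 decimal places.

θ₁ = 0.5236, θ₂ = 0.6979, θ₃ = 1.0469

φ1=0.0° → target in arm frame (0.0704, 0.0642)
  e−x'=0.1096;  (l²−L²−(e−x')²−y'²−z²)/2L = -0.1587
  γ=atan2(-0.5073,0.1096)=-1.3580;  ψ=arccos(-0.3058)=1.8816;  θ1=γ+ψ≈0.5236
arm 2 (φ=120.0°): x'=0.0204, y'=-0.0931
  A cos θ + B sin θ = C:  0.1596·cos θ + -0.5073·sin θ = -0.2037
  √(A²+B²)=0.5318;  θ2 = -1.2660+1.9639 ≈ 0.6979
φ3=240.0° → target in arm frame (-0.0908, 0.0289)
  A=0.2708, B=-0.5073, C=(l²−L²−A²−y'²−z²)/(2L)=-0.3038
  √(A²+B²)=0.5751;  θ3 = -1.0805+2.1274 ≈ 1.0469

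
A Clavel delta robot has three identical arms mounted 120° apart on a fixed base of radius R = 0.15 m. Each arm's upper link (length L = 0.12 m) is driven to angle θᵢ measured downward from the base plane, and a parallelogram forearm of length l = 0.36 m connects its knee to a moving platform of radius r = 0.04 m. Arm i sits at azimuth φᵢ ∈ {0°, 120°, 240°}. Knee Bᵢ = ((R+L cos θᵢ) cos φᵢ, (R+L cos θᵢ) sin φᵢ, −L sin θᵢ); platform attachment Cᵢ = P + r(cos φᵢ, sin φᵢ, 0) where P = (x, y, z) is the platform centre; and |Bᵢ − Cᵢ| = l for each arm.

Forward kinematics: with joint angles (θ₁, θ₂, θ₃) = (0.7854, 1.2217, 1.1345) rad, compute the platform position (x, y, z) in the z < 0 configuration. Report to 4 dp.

(0.0554, -0.0111, -0.4166)

S1 = (0.1949·cos0.0°, 0.1949·sin0.0°, -0.0849) = (0.1949, 0.0000, -0.0849)
arm 2 at φ=120.0°: (R−r)+L cos θ2 = 0.1510;  S2 = (-0.0755, 0.1308, -0.1128)
S3 = (0.1607·cos240.0°, 0.1607·sin240.0°, -0.1088) = (-0.0804, -0.1392, -0.1088)
eliminate P² terms by subtracting sphere 1 from 2 and 3
[-0.5408 0.2616 -0.0558]·P = -0.0096;  [-0.5504 -0.2784 -0.0478]·P = -0.0075
det = 0.2945;  x = 0.0158+-0.0952z,  y = -0.0042+0.0165z
into |P−S₁|² = l²: 1.0093z² + 0.2037z + -0.0903 = 0;  Δ = 0.4061;  z = -0.4166 or 0.2148 → z<0 root = -0.4166
x = 0.0554, y = -0.0111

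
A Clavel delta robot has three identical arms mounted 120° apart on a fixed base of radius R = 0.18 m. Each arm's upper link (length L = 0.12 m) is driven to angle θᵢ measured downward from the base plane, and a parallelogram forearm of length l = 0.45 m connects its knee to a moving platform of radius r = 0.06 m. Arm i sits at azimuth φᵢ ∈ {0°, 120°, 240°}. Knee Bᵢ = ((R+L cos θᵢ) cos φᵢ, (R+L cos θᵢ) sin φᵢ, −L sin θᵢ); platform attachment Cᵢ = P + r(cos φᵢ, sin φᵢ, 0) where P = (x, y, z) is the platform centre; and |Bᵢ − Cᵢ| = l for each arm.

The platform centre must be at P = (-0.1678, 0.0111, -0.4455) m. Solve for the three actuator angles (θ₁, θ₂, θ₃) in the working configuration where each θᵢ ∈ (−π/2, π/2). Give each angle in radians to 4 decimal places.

θ₁ = 1.3965, θ₂ = 0.3492, θ₃ = 0.4361

arm 1 (φ=0.0°): x'=-0.1678, y'=0.0111
  A=0.2878, B=-0.4455, C=(l²−L²−A²−y'²−z²)/(2L)=-0.3888
  θ1 = atan2(B,A) + arccos(C/0.5304) = 1.3965
φ2=120.0° → target in arm frame (0.0935, 0.1398)
  e−x'=0.0265;  (l²−L²−(e−x')²−y'²−z²)/2L = -0.1275
  θ2 = atan2(B,A) + arccos(C/0.4463) = 0.3492
φ3=240.0° → target in arm frame (0.0743, -0.1509)
  A=0.0457, B=-0.4455, C=(l²−L²−A²−y'²−z²)/(2L)=-0.1468
  γ=atan2(-0.4455,0.0457)=-1.4685;  ψ=arccos(-0.3277)=1.9047;  θ3=γ+ψ≈0.4361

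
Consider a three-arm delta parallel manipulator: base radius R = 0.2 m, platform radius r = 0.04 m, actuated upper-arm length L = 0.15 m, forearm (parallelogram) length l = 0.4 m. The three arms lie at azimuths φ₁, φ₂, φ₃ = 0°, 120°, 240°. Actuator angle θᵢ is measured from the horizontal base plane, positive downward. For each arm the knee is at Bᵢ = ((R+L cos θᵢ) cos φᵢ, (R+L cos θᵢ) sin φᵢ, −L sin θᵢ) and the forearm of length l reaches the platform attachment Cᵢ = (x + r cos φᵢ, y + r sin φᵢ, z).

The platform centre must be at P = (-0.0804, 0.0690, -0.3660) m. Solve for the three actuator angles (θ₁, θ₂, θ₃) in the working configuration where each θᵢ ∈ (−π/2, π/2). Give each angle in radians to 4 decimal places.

arm 1 (φ=0.0°): x'=-0.0804, y'=0.0690
  A cos θ + B sin θ = C:  0.2404·cos θ + -0.3660·sin θ = -0.1967
  θ1 = atan2(B,A) + arccos(C/0.4379) = 1.0470
arm 2 (φ=120.0°): x'=0.1000, y'=0.0351
  A=0.0600, B=-0.3660, C=(l²−L²−A²−y'²−z²)/(2L)=-0.0043
  γ=atan2(-0.3660,0.0600)=-1.4082;  ψ=arccos(-0.0116)=1.5824;  θ2=γ+ψ≈0.1742
φ3=240.0° → target in arm frame (-0.0196, -0.1041)
  A cos θ + B sin θ = C:  0.1796·cos θ + -0.3660·sin θ = -0.1318
  θ3 = atan2(B,A) + arccos(C/0.4077) = 0.7853

θ₁ = 1.0470, θ₂ = 0.1742, θ₃ = 0.7853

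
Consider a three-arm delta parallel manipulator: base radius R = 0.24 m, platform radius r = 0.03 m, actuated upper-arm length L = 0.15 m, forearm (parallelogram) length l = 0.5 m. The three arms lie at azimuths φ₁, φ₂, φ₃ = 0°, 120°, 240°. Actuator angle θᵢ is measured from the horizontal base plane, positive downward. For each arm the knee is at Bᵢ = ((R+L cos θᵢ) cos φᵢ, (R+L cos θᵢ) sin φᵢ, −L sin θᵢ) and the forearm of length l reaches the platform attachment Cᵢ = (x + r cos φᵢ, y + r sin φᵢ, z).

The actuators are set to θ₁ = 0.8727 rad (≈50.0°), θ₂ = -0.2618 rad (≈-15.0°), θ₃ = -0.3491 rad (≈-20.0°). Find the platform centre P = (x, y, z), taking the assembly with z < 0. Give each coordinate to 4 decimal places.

(-0.1357, -0.0062, -0.3484)

φ1=0.0°: virtual centre (0.3064, 0.0000, -0.1149), radius l
O2 = (0.3549·cos120.0°, 0.3549·sin120.0°, 0.0388) = (-0.1774, 0.3073, 0.0388)
O3 = (0.3510·cos240.0°, 0.3510·sin240.0°, 0.0513) = (-0.1755, -0.3039, 0.0513)
|O₂|²−|O₁|² = 0.0204;  |O₃|²−|O₁|² = 0.0187
[-0.9677 0.6147 0.3075]·P = 0.0204;  [-0.9638 -0.6079 0.3324]·P = 0.0187
Cramer: x(z) = -0.0202+0.3314z;  y(z) = 0.0013+0.0215z
quadratic in z: (1.1103)z²+(0.0134)z+(-0.1301)=0, √Δ=0.7603 → z ∈ {-0.3484, 0.3363}; z = -0.3484 (taking z<0)
x = -0.1357, y = -0.0062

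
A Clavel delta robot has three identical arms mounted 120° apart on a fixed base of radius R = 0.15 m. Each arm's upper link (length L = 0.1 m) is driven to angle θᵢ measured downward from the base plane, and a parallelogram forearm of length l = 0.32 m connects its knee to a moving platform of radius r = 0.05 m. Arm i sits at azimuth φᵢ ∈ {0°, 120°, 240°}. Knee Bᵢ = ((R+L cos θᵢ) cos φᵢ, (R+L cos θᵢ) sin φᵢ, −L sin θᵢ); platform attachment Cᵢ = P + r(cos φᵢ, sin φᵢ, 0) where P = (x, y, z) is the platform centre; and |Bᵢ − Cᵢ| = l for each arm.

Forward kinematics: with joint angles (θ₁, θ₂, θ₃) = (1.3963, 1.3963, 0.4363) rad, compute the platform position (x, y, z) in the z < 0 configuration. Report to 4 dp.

(-0.0543, -0.0941, -0.3516)

S1 = (0.1174·cos0.0°, 0.1174·sin0.0°, -0.0985) = (0.1174, 0.0000, -0.0985)
S2 = (0.1174·cos120.0°, 0.1174·sin120.0°, -0.0985) = (-0.0587, 0.1016, -0.0985)
S3 = (0.1906·cos240.0°, 0.1906·sin240.0°, -0.0423) = (-0.0953, -0.1651, -0.0423)
subtract pairs → two planes through P
[-0.3521 0.2033 0.0000]·P = 0.0000;  [-0.4254 -0.3302 0.1124]·P = 0.0147
det = 0.2027;  x = -0.0147+0.1128z,  y = -0.0255+0.1953z
sphere 1 gives Az²+Bz+C=0 with A=1.0509, B=0.1572, C=-0.0746;  B²−4AC=0.3384;  roots -0.3516, 0.2020;  negative root z = -0.3516
x = -0.0543, y = -0.0941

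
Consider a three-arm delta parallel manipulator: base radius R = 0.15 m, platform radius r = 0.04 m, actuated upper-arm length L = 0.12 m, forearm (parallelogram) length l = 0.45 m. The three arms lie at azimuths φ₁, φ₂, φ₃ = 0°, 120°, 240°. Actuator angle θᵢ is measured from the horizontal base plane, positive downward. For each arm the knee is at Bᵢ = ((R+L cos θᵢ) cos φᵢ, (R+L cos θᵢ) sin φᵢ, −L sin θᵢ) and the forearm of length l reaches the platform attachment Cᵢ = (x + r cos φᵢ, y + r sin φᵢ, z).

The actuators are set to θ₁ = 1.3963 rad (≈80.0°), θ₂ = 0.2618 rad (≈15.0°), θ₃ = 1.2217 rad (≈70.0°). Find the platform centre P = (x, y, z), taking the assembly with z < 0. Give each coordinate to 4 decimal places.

arm 1 at φ=0.0°: ρ1 = 0.1308;  centre 1 = (0.1308, 0.0000, -0.1182)
centre 2 = (0.2259·cos120.0°, 0.2259·sin120.0°, -0.0311) = (-0.1130, 0.1956, -0.0311)
φ3=240.0°: virtual centre (-0.0755, -0.1308, -0.1128), radius l
eliminate P² terms by subtracting sphere 1 from 2 and 3
linear system: -0.4876x+0.3913y = 0.0209−0.1742z; -0.4127x+-0.2616y = 0.0044−0.0108z
Cramer: x(z) = -0.0250+0.1724z;  y(z) = 0.0224-0.2305z
quadratic in z: (1.0828)z²+(0.1723)z+(-0.1638)=0, √Δ=0.8597 → z ∈ {-0.4765, 0.3174}; z = -0.4765 (taking z<0)
x = -0.1071, y = 0.1322

(-0.1071, 0.1322, -0.4765)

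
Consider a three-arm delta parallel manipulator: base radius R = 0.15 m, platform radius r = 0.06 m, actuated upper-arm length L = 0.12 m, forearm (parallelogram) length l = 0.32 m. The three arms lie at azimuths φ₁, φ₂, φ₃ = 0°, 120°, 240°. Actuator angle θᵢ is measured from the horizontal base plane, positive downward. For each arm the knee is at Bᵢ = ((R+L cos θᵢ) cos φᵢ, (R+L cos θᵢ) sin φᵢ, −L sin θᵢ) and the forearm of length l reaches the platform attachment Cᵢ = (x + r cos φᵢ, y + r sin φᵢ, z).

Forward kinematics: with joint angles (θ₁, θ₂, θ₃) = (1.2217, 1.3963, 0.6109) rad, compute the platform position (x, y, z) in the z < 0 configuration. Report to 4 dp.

(-0.0278, -0.0940, -0.3742)

O1 = (0.1310·cos0.0°, 0.1310·sin0.0°, -0.1128) = (0.1310, 0.0000, -0.1128)
O2 = (0.1108·cos120.0°, 0.1108·sin120.0°, -0.1182) = (-0.0554, 0.0960, -0.1182)
O3 = (0.1883·cos240.0°, 0.1883·sin240.0°, -0.0688) = (-0.0941, -0.1631, -0.0688)
|O₂|²−|O₁|² = -0.0036;  |O₃|²−|O₁|² = 0.0103
[-0.3729 0.1920 -0.0108]·P = -0.0036;  [-0.4504 -0.3261 0.0879]·P = 0.0103
Cramer: x(z) = -0.0038+0.0641z;  y(z) = -0.0263+0.1809z
quadratic in z: (1.0368)z²+(0.1987)z+(-0.0708)=0, √Δ=0.5772 → z ∈ {-0.3742, 0.1825}; z = -0.3742 (taking z<0)
x = -0.0278, y = -0.0940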